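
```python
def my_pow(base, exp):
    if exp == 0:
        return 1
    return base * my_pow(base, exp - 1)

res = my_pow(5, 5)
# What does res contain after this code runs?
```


my_pow(5, 5)
= 5 * my_pow(5, 4)
= 5 * 5 * my_pow(5, 3)
= 5 * 5 * 5 * my_pow(5, 2)
= 5 * 5 * 5 * 5 * my_pow(5, 1)
= 5 * 5 * 5 * 5 * 5 * my_pow(5, 0)
= 5 * 5 * 5 * 5 * 5 * 1
= 3125


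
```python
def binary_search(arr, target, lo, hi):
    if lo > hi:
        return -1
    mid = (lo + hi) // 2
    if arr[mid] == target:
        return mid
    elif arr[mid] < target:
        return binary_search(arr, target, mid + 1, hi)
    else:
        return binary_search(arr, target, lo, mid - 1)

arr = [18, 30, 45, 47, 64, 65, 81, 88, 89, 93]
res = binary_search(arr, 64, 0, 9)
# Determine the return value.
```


binary_search(arr, 64, 0, 9)
lo=0, hi=9, mid=4, arr[mid]=64
arr[4] == 64, found at index 4
= 4


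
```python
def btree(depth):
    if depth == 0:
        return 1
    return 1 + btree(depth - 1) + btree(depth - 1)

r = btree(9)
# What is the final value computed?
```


btree(9)
= 1 + btree(8) + btree(8)
= 1 + 2 * btree(8)
btree(k) = 2^(k+1) - 1
btree(0) = 1
btree(1) = 3
btree(2) = 7
btree(3) = 15
btree(4) = 31
btree(9) = 2^10 - 1 = 1023


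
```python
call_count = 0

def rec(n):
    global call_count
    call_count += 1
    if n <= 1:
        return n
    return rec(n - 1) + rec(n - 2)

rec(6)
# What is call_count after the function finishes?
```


rec(6) calls rec(5) and rec(4); each non-base call branches into two more.
Let C(k) = total number of calls made by rec(k), including the call to rec(k) itself.
Base cases: C(0) = 1, C(1) = 1
Recurrence: C(k) = 1 + C(k-1) + C(k-2)
  C(2) = 1 + C(1) + C(0) = 1 + 1 + 1 = 3
  C(3) = 1 + C(2) + C(1) = 1 + 3 + 1 = 5
  C(4) = 1 + C(3) + C(2) = 1 + 5 + 3 = 9
  C(5) = 1 + C(4) + C(3) = 1 + 9 + 5 = 15
  C(6) = 1 + C(5) + C(4) = 1 + 15 + 9 = 25
Total calls = C(6) = 25


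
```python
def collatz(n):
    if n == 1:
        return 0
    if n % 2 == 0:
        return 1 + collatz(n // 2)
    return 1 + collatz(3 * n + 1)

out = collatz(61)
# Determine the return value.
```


collatz(61)
61 is odd -> 3*61+1 = 184 -> collatz(184)
184 is even -> collatz(92)
92 is even -> collatz(46)
46 is even -> collatz(23)
23 is odd -> 3*23+1 = 70 -> collatz(70)
70 is even -> collatz(35)
35 is odd -> 3*35+1 = 106 -> collatz(106)
106 is even -> collatz(53)
53 is odd -> 3*53+1 = 160 -> collatz(160)
160 is even -> collatz(80)
80 is even -> collatz(40)
40 is even -> collatz(20)
20 is even -> collatz(10)
10 is even -> collatz(5)
5 is odd -> 3*5+1 = 16 -> collatz(16)
16 is even -> collatz(8)
8 is even -> collatz(4)
4 is even -> collatz(2)
2 is even -> collatz(1)
Reached 1 after 19 steps
= 19


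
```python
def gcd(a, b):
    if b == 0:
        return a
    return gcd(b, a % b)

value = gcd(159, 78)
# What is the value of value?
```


gcd(159, 78)
= gcd(78, 159 % 78) = gcd(78, 3)
= gcd(3, 78 % 3) = gcd(3, 0)
b == 0, return a = 3


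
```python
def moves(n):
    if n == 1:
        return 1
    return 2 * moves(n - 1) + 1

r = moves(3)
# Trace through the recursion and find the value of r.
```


moves(3)
= 2 * moves(2) + 1
= 2 * (2 * moves(1) + 1) + 1
Now compute bottom-up:
moves(1) = 1
moves(2) = 2 * 1 + 1 = 3
moves(3) = 2 * 3 + 1 = 7
= 7


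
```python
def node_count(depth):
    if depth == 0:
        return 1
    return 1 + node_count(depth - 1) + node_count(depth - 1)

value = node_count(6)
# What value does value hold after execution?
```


node_count(6)
= 1 + node_count(5) + node_count(5)
= 1 + 2 * node_count(5)
node_count(k) = 2^(k+1) - 1
node_count(0) = 1
node_count(1) = 3
node_count(2) = 7
node_count(3) = 15
node_count(4) = 31
node_count(6) = 2^7 - 1 = 127


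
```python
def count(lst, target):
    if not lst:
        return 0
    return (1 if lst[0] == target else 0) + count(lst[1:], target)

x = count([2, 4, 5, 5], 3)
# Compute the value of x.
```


count([2, 4, 5, 5], 3)
lst[0]=2 != 3: 0 + count([4, 5, 5], 3)
lst[0]=4 != 3: 0 + count([5, 5], 3)
lst[0]=5 != 3: 0 + count([5], 3)
lst[0]=5 != 3: 0 + count([], 3)
= 0


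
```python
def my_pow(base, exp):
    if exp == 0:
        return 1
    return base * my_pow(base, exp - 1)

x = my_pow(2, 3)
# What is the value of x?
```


my_pow(2, 3)
= 2 * my_pow(2, 2)
= 2 * 2 * my_pow(2, 1)
= 2 * 2 * 2 * my_pow(2, 0)
= 2 * 2 * 2 * 1
= 8


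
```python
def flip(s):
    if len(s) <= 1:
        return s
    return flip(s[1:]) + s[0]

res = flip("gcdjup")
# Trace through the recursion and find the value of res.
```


flip("gcdjup")
= flip("cdjup") + "g"
= flip("djup") + "c" + "g"
= flip("jup") + "d" + "c" + "g"
= flip("up") + "j" + "d" + "c" + "g"
= flip("p") + "u" + "j" + "d" + "c" + "g"
= "p" + "u" + "j" + "d" + "c" + "g"
= "pujdcg"


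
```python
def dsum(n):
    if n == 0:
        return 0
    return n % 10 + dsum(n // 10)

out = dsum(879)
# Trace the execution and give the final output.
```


dsum(879)
= 9 + dsum(87)
= 9 + 7 + dsum(8)
= 9 + 7 + 8 + dsum(0)
= 9 + 7 + 8 + 0
= 24


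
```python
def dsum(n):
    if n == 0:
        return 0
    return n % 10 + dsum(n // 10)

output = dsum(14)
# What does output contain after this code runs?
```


dsum(14)
= 4 + dsum(1)
= 4 + 1 + dsum(0)
= 4 + 1 + 0
= 5


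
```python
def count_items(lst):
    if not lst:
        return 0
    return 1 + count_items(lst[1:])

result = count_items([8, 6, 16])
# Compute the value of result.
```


count_items([8, 6, 16])
= 1 + count_items([6, 16])
= 1 + 1 + count_items([16])
= 1 + 1 + 1 + count_items([])
= 1 + 1 + 1 + 0
= 3


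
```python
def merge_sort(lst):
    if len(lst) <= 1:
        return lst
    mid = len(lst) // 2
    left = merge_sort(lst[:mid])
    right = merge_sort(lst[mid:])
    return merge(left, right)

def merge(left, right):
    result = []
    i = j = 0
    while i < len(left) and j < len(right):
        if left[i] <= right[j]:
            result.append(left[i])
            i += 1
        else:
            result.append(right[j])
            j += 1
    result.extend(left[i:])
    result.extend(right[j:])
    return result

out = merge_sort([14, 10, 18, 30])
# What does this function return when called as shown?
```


merge_sort([14, 10, 18, 30])
Split into [14, 10] and [18, 30]
Left sorted: [10, 14]
Right sorted: [18, 30]
Merge [10, 14] and [18, 30]
= [10, 14, 18, 30]


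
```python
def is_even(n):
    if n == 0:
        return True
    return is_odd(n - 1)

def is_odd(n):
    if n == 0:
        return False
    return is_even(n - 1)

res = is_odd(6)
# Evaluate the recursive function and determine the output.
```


is_odd(6)
= is_even(5)
= is_odd(4)
= is_even(3)
= is_odd(2)
= is_even(1)
= is_odd(0)
n == 0: return False
= False


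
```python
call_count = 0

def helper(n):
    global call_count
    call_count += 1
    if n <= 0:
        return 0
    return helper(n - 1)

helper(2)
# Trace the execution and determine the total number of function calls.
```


helper(2) calls helper(1) calls ... calls helper(0)
Total calls: 2 + 1 (for base case) = 3


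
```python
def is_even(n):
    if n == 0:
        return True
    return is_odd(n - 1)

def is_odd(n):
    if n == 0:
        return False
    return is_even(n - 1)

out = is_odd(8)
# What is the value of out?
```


is_odd(8)
= is_even(7)
= is_odd(6)
= is_even(5)
= is_odd(4)
= is_even(3)
= is_odd(2)
= is_even(1)
= is_odd(0)
n == 0: return False
= False


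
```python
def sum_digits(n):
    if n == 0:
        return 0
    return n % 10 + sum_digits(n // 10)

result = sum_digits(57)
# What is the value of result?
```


sum_digits(57)
= 7 + sum_digits(5)
= 7 + 5 + sum_digits(0)
= 7 + 5 + 0
= 12


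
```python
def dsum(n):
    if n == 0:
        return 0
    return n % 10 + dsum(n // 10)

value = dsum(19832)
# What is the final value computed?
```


dsum(19832)
= 2 + dsum(1983)
= 2 + 3 + dsum(198)
= 2 + 3 + 8 + dsum(19)
= 2 + 3 + 8 + 9 + dsum(1)
= 2 + 3 + 8 + 9 + 1 + dsum(0)
= 2 + 3 + 8 + 9 + 1 + 0
= 23


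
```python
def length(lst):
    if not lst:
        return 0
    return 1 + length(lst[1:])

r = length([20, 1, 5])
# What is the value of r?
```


length([20, 1, 5])
= 1 + length([1, 5])
= 1 + 1 + length([5])
= 1 + 1 + 1 + length([])
= 1 + 1 + 1 + 0
= 3


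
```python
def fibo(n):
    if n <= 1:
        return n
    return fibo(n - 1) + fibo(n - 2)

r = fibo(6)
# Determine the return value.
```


fibo(6)
= fibo(5) + fibo(4)
= (fibo(4) + fibo(3)) + fibo(4)
Computing bottom-up: fibo(0)=0, fibo(1)=1, fibo(2)=1, fibo(3)=2, fibo(4)=3, fibo(5)=5, fibo(6)=8
= 8


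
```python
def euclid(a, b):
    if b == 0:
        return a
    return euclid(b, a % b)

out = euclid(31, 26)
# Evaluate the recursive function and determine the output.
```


euclid(31, 26)
= euclid(26, 31 % 26) = euclid(26, 5)
= euclid(5, 26 % 5) = euclid(5, 1)
= euclid(1, 5 % 1) = euclid(1, 0)
b == 0, return a = 1


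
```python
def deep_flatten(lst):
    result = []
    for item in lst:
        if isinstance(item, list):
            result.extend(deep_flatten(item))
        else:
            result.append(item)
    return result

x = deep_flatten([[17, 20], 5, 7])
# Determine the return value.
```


deep_flatten([[17, 20], 5, 7])
Processing each element:
  [17, 20] is a list -> deep_flatten recursively -> [17, 20]
  5 is not a list -> append 5
  7 is not a list -> append 7
= [17, 20, 5, 7]


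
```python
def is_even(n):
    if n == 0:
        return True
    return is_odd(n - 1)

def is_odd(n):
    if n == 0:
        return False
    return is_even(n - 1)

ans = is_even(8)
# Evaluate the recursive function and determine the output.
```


is_even(8)
= is_odd(7)
= is_even(6)
= is_odd(5)
= is_even(4)
= is_odd(3)
= is_even(2)
= is_odd(1)
= is_even(0)
n == 0: return True
= True


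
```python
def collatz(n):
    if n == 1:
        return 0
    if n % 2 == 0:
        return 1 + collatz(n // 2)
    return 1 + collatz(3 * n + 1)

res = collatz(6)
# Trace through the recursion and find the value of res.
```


collatz(6)
6 is even -> collatz(3)
3 is odd -> 3*3+1 = 10 -> collatz(10)
10 is even -> collatz(5)
5 is odd -> 3*5+1 = 16 -> collatz(16)
16 is even -> collatz(8)
8 is even -> collatz(4)
4 is even -> collatz(2)
2 is even -> collatz(1)
Reached 1 after 8 steps
= 8


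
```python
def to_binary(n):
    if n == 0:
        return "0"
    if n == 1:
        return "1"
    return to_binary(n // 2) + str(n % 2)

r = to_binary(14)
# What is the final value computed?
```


to_binary(14)
= to_binary(7) + "0"
= to_binary(3) + "1" + "0"
= to_binary(1) + "1" + "1" + "0"
= "1" + "1" + "1" + "0"
= "1110"


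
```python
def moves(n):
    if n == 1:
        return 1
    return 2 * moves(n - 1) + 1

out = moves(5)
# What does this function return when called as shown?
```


moves(5)
= 2 * moves(4) + 1
= 2 * (2 * moves(3) + 1) + 1
= 2 * (2 * (2 * moves(2) + 1) + 1) + 1
= 2 * (2 * (2 * (2 * moves(1) + 1) + 1) + 1) + 1
Now compute bottom-up:
moves(1) = 1
moves(2) = 2 * 1 + 1 = 3
moves(3) = 2 * 3 + 1 = 7
moves(4) = 2 * 7 + 1 = 15
moves(5) = 2 * 15 + 1 = 31
= 31


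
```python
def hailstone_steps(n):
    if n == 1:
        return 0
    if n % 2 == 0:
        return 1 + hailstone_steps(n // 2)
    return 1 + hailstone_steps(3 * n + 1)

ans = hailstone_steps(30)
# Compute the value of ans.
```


hailstone_steps(30)
30 is even -> hailstone_steps(15)
15 is odd -> 3*15+1 = 46 -> hailstone_steps(46)
46 is even -> hailstone_steps(23)
23 is odd -> 3*23+1 = 70 -> hailstone_steps(70)
70 is even -> hailstone_steps(35)
35 is odd -> 3*35+1 = 106 -> hailstone_steps(106)
106 is even -> hailstone_steps(53)
53 is odd -> 3*53+1 = 160 -> hailstone_steps(160)
160 is even -> hailstone_steps(80)
80 is even -> hailstone_steps(40)
40 is even -> hailstone_steps(20)
20 is even -> hailstone_steps(10)
10 is even -> hailstone_steps(5)
5 is odd -> 3*5+1 = 16 -> hailstone_steps(16)
16 is even -> hailstone_steps(8)
8 is even -> hailstone_steps(4)
4 is even -> hailstone_steps(2)
2 is even -> hailstone_steps(1)
Reached 1 after 18 steps
= 18


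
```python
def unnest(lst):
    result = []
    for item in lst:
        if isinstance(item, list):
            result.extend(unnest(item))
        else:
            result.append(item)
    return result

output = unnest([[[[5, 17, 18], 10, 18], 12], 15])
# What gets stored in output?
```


unnest([[[[5, 17, 18], 10, 18], 12], 15])
Processing each element:
  [[[5, 17, 18], 10, 18], 12] is a list -> unnest recursively -> [5, 17, 18, 10, 18, 12]
  15 is not a list -> append 15
= [5, 17, 18, 10, 18, 12, 15]


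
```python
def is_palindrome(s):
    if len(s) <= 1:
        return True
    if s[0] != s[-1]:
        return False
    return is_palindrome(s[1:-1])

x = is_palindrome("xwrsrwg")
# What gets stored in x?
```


is_palindrome("xwrsrwg")
"xwrsrwg": s[0]='x' != s[-1]='g' -> False
= False


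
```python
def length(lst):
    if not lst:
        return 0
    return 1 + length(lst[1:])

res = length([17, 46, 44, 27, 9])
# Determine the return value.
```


length([17, 46, 44, 27, 9])
= 1 + length([46, 44, 27, 9])
= 1 + 1 + length([44, 27, 9])
= 1 + 1 + 1 + length([27, 9])
= 1 + 1 + 1 + 1 + length([9])
= 1 + 1 + 1 + 1 + 1 + length([])
= 1 + 1 + 1 + 1 + 1 + 0
= 5


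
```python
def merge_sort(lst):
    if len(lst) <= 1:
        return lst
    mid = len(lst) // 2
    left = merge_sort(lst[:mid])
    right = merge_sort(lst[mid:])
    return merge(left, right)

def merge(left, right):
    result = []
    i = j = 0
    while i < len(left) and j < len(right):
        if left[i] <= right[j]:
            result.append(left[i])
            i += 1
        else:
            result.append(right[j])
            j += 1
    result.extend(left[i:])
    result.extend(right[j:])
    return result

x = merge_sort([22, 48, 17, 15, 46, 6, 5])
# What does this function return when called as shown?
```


merge_sort([22, 48, 17, 15, 46, 6, 5])
Split into [22, 48, 17] and [15, 46, 6, 5]
Left sorted: [17, 22, 48]
Right sorted: [5, 6, 15, 46]
Merge [17, 22, 48] and [5, 6, 15, 46]
= [5, 6, 15, 17, 22, 46, 48]


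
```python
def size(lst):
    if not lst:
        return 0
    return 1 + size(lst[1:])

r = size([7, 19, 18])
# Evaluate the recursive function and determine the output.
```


size([7, 19, 18])
= 1 + size([19, 18])
= 1 + 1 + size([18])
= 1 + 1 + 1 + size([])
= 1 + 1 + 1 + 0
= 3


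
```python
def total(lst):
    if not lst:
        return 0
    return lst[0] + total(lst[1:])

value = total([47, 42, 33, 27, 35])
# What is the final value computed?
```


total([47, 42, 33, 27, 35])
= 47 + total([42, 33, 27, 35])
= 47 + 42 + total([33, 27, 35])
= 47 + 42 + 33 + total([27, 35])
= 47 + 42 + 33 + 27 + total([35])
= 47 + 42 + 33 + 27 + 35 + total([])
= 47 + 42 + 33 + 27 + 35 + 0
= 184


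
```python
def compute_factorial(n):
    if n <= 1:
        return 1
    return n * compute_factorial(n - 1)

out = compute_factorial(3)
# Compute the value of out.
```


compute_factorial(3)
= 3 * compute_factorial(2)
= 3 * 2 * compute_factorial(1)
= 3 * 2 * 1
= 6


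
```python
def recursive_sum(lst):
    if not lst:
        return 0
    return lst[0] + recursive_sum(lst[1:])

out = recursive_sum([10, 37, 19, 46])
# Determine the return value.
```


recursive_sum([10, 37, 19, 46])
= 10 + recursive_sum([37, 19, 46])
= 10 + 37 + recursive_sum([19, 46])
= 10 + 37 + 19 + recursive_sum([46])
= 10 + 37 + 19 + 46 + recursive_sum([])
= 10 + 37 + 19 + 46 + 0
= 112


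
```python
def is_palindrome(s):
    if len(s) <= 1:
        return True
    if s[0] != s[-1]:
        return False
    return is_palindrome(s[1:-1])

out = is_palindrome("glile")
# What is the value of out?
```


is_palindrome("glile")
"glile": s[0]='g' != s[-1]='e' -> False
= False


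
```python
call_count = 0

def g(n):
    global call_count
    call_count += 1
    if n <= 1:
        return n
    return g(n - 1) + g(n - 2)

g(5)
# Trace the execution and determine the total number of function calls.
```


g(5) calls g(4) and g(3); each non-base call branches into two more.
Let C(k) = total number of calls made by g(k), including the call to g(k) itself.
Base cases: C(0) = 1, C(1) = 1
Recurrence: C(k) = 1 + C(k-1) + C(k-2)
  C(2) = 1 + C(1) + C(0) = 1 + 1 + 1 = 3
  C(3) = 1 + C(2) + C(1) = 1 + 3 + 1 = 5
  C(4) = 1 + C(3) + C(2) = 1 + 5 + 3 = 9
  C(5) = 1 + C(4) + C(3) = 1 + 9 + 5 = 15
Total calls = C(5) = 15


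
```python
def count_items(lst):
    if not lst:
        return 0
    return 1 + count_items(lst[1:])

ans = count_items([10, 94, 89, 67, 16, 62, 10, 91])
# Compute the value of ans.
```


count_items([10, 94, 89, 67, 16, 62, 10, 91])
= 1 + count_items([94, 89, 67, 16, 62, 10, 91])
= 1 + 1 + count_items([89, 67, 16, 62, 10, 91])
= 1 + 1 + 1 + count_items([67, 16, 62, 10, 91])
= 1 + 1 + 1 + 1 + count_items([16, 62, 10, 91])
= 1 + 1 + 1 + 1 + 1 + count_items([62, 10, 91])
= 1 + 1 + 1 + 1 + 1 + 1 + count_items([10, 91])
= 1 + 1 + 1 + 1 + 1 + 1 + 1 + count_items([91])
= 1 + 1 + 1 + 1 + 1 + 1 + 1 + 1 + count_items([])
= 1 + 1 + 1 + 1 + 1 + 1 + 1 + 1 + 0
= 8


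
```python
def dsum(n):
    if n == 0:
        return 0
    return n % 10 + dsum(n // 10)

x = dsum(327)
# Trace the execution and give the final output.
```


dsum(327)
= 7 + dsum(32)
= 7 + 2 + dsum(3)
= 7 + 2 + 3 + dsum(0)
= 7 + 2 + 3 + 0
= 12


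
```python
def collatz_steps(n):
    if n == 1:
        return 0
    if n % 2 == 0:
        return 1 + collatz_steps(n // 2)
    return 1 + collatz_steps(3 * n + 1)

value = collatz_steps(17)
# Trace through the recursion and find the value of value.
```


collatz_steps(17)
17 is odd -> 3*17+1 = 52 -> collatz_steps(52)
52 is even -> collatz_steps(26)
26 is even -> collatz_steps(13)
13 is odd -> 3*13+1 = 40 -> collatz_steps(40)
40 is even -> collatz_steps(20)
20 is even -> collatz_steps(10)
10 is even -> collatz_steps(5)
5 is odd -> 3*5+1 = 16 -> collatz_steps(16)
16 is even -> collatz_steps(8)
8 is even -> collatz_steps(4)
4 is even -> collatz_steps(2)
2 is even -> collatz_steps(1)
Reached 1 after 12 steps
= 12


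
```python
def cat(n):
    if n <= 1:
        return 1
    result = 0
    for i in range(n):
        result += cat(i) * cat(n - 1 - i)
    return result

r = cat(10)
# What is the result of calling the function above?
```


cat(10)
= sum of cat(i) * cat(10-1-i) for i in 0..9
First compute sub-values bottom-up:
  cat(0) = 1, cat(1) = 1
  cat(2) = 1*1 + 1*1 = 2
  cat(3) = 1*2 + 1*1 + 2*1 = 5
  cat(4) = 1*5 + 1*2 + 2*1 + 5*1 = 14
  cat(5) = 1*14 + 1*5 + 2*2 + 5*1 + 14*1 = 42
  cat(6) = 1*42 + 1*14 + 2*5 + 5*2 + 14*1 + 42*1 = 132
  cat(7) = 1*132 + 1*42 + 2*14 + 5*5 + 14*2 + 42*1 + 132*1 = 429
  cat(8) = 1*429 + 1*132 + 2*42 + 5*14 + 14*5 + 42*2 + 132*1 + 429*1 = 1430
  cat(9) = 1*1430 + 1*429 + 2*132 + 5*42 + 14*14 + 42*5 + 132*2 + 429*1 + 1430*1 = 4862
Now cat(10):
  cat(0)*cat(9) = 1*4862 = 4862
  cat(1)*cat(8) = 1*1430 = 1430
  cat(2)*cat(7) = 2*429 = 858
  cat(3)*cat(6) = 5*132 = 660
  cat(4)*cat(5) = 14*42 = 588
  cat(5)*cat(4) = 42*14 = 588
  cat(6)*cat(3) = 132*5 = 660
  cat(7)*cat(2) = 429*2 = 858
  cat(8)*cat(1) = 1430*1 = 1430
  cat(9)*cat(0) = 4862*1 = 4862
= 4862 + 1430 + 858 + 660 + 588 + 588 + 660 + 858 + 1430 + 4862
= 16796


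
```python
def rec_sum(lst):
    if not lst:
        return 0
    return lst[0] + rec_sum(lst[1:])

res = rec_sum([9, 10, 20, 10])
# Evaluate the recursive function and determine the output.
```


rec_sum([9, 10, 20, 10])
= 9 + rec_sum([10, 20, 10])
= 9 + 10 + rec_sum([20, 10])
= 9 + 10 + 20 + rec_sum([10])
= 9 + 10 + 20 + 10 + rec_sum([])
= 9 + 10 + 20 + 10 + 0
= 49


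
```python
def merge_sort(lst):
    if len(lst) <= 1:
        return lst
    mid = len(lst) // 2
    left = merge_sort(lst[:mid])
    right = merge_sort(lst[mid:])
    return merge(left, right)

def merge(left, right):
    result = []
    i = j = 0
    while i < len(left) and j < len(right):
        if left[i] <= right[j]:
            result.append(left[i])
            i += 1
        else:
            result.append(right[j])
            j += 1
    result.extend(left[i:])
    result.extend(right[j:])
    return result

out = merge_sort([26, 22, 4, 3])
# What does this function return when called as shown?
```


merge_sort([26, 22, 4, 3])
Split into [26, 22] and [4, 3]
Left sorted: [22, 26]
Right sorted: [3, 4]
Merge [22, 26] and [3, 4]
= [3, 4, 22, 26]


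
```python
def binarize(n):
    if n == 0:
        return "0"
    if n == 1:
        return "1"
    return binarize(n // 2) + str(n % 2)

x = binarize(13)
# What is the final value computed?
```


binarize(13)
= binarize(6) + "1"
= binarize(3) + "0" + "1"
= binarize(1) + "1" + "0" + "1"
= "1" + "1" + "0" + "1"
= "1101"


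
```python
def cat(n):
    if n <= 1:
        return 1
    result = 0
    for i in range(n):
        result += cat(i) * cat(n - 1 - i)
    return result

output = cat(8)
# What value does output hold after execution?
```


cat(8)
= sum of cat(i) * cat(8-1-i) for i in 0..7
First compute sub-values bottom-up:
  cat(0) = 1, cat(1) = 1
  cat(2) = 1*1 + 1*1 = 2
  cat(3) = 1*2 + 1*1 + 2*1 = 5
  cat(4) = 1*5 + 1*2 + 2*1 + 5*1 = 14
  cat(5) = 1*14 + 1*5 + 2*2 + 5*1 + 14*1 = 42
  cat(6) = 1*42 + 1*14 + 2*5 + 5*2 + 14*1 + 42*1 = 132
  cat(7) = 1*132 + 1*42 + 2*14 + 5*5 + 14*2 + 42*1 + 132*1 = 429
Now cat(8):
  cat(0)*cat(7) = 1*429 = 429
  cat(1)*cat(6) = 1*132 = 132
  cat(2)*cat(5) = 2*42 = 84
  cat(3)*cat(4) = 5*14 = 70
  cat(4)*cat(3) = 14*5 = 70
  cat(5)*cat(2) = 42*2 = 84
  cat(6)*cat(1) = 132*1 = 132
  cat(7)*cat(0) = 429*1 = 429
= 429 + 132 + 84 + 70 + 70 + 84 + 132 + 429
= 1430


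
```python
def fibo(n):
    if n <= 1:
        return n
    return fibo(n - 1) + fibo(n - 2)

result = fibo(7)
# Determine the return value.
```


fibo(7)
= fibo(6) + fibo(5)
= (fibo(5) + fibo(4)) + fibo(5)
Computing bottom-up: fibo(0)=0, fibo(1)=1, fibo(2)=1, fibo(3)=2, fibo(4)=3, fibo(5)=5, fibo(6)=8, fibo(7)=13
= 13


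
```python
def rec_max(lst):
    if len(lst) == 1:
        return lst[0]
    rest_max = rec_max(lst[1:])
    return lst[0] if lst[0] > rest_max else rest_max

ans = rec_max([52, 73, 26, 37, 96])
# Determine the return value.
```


rec_max([52, 73, 26, 37, 96])
= compare 52 with rec_max([73, 26, 37, 96])
= compare 73 with rec_max([26, 37, 96])
= compare 26 with rec_max([37, 96])
= compare 37 with rec_max([96])
Base: rec_max([96]) = 96
compare 37 with 96: max = 96
compare 26 with 96: max = 96
compare 73 with 96: max = 96
compare 52 with 96: max = 96
= 96


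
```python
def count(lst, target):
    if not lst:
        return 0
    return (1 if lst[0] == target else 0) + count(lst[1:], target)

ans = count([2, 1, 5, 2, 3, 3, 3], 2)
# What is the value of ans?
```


count([2, 1, 5, 2, 3, 3, 3], 2)
lst[0]=2 == 2: 1 + count([1, 5, 2, 3, 3, 3], 2)
lst[0]=1 != 2: 0 + count([5, 2, 3, 3, 3], 2)
lst[0]=5 != 2: 0 + count([2, 3, 3, 3], 2)
lst[0]=2 == 2: 1 + count([3, 3, 3], 2)
lst[0]=3 != 2: 0 + count([3, 3], 2)
lst[0]=3 != 2: 0 + count([3], 2)
lst[0]=3 != 2: 0 + count([], 2)
= 2


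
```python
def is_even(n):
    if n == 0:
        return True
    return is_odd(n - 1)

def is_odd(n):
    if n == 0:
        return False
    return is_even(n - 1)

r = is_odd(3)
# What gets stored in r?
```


is_odd(3)
= is_even(2)
= is_odd(1)
= is_even(0)
n == 0: return True
= True


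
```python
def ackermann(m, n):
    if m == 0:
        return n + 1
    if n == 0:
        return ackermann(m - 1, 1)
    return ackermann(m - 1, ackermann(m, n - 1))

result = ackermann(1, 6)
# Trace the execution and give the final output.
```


ackermann(1, 6)
= ackermann(0, ackermann(1, 5))
First compute ackermann(1, 5) = 7
= ackermann(0, 7)
= 8


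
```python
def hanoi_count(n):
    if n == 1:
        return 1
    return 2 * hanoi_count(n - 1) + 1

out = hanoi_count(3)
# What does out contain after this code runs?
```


hanoi_count(3)
= 2 * hanoi_count(2) + 1
= 2 * (2 * hanoi_count(1) + 1) + 1
Now compute bottom-up:
hanoi_count(1) = 1
hanoi_count(2) = 2 * 1 + 1 = 3
hanoi_count(3) = 2 * 3 + 1 = 7
= 7


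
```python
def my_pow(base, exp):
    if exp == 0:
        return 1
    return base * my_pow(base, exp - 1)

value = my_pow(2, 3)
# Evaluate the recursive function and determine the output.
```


my_pow(2, 3)
= 2 * my_pow(2, 2)
= 2 * 2 * my_pow(2, 1)
= 2 * 2 * 2 * my_pow(2, 0)
= 2 * 2 * 2 * 1
= 8


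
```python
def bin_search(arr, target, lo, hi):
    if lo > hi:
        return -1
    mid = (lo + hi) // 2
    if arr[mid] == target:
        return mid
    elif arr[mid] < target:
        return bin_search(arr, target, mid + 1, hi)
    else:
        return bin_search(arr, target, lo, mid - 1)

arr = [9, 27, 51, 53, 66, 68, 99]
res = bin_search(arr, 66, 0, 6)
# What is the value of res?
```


bin_search(arr, 66, 0, 6)
lo=0, hi=6, mid=3, arr[mid]=53
53 < 66, search right half
lo=4, hi=6, mid=5, arr[mid]=68
68 > 66, search left half
lo=4, hi=4, mid=4, arr[mid]=66
arr[4] == 66, found at index 4
= 4


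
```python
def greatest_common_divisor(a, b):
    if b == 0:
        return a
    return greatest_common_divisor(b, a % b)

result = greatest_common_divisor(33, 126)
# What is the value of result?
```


greatest_common_divisor(33, 126)
= greatest_common_divisor(126, 33 % 126) = greatest_common_divisor(126, 33)
= greatest_common_divisor(33, 126 % 33) = greatest_common_divisor(33, 27)
= greatest_common_divisor(27, 33 % 27) = greatest_common_divisor(27, 6)
= greatest_common_divisor(6, 27 % 6) = greatest_common_divisor(6, 3)
= greatest_common_divisor(3, 6 % 3) = greatest_common_divisor(3, 0)
b == 0, return a = 3


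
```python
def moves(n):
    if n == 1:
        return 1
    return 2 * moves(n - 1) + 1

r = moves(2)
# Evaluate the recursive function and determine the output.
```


moves(2)
= 2 * moves(1) + 1
Now compute bottom-up:
moves(1) = 1
moves(2) = 2 * 1 + 1 = 3
= 3


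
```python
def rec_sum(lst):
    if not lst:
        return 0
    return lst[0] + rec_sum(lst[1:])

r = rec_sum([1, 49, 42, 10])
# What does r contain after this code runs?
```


rec_sum([1, 49, 42, 10])
= 1 + rec_sum([49, 42, 10])
= 1 + 49 + rec_sum([42, 10])
= 1 + 49 + 42 + rec_sum([10])
= 1 + 49 + 42 + 10 + rec_sum([])
= 1 + 49 + 42 + 10 + 0
= 102


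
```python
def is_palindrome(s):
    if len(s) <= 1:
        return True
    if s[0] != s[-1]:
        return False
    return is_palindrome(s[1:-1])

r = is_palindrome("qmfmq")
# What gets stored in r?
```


is_palindrome("qmfmq")
"qmfmq": s[0]='q' == s[-1]='q' -> is_palindrome("mfm")
"mfm": s[0]='m' == s[-1]='m' -> is_palindrome("f")
"f": len <= 1 -> True
= True


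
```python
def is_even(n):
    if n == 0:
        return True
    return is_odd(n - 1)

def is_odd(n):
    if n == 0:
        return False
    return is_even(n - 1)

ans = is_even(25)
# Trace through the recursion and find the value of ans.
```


is_even(25)
= is_odd(24)
= is_even(23)
= is_odd(22)
= is_even(21)
= is_odd(20)
= is_even(19)
= is_odd(18)
= is_even(17)
= is_odd(16)
= is_even(15)
= is_odd(14)
= is_even(13)
= is_odd(12)
= is_even(11)
= is_odd(10)
= is_even(9)
= is_odd(8)
= is_even(7)
= is_odd(6)
= is_even(5)
= is_odd(4)
= is_even(3)
= is_odd(2)
= is_even(1)
= is_odd(0)
n == 0: return False
= False


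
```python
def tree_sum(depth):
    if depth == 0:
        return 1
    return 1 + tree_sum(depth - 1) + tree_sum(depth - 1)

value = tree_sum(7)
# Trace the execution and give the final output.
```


tree_sum(7)
= 1 + tree_sum(6) + tree_sum(6)
= 1 + 2 * tree_sum(6)
tree_sum(k) = 2^(k+1) - 1
tree_sum(0) = 1
tree_sum(1) = 3
tree_sum(2) = 7
tree_sum(3) = 15
tree_sum(4) = 31
tree_sum(7) = 2^8 - 1 = 255


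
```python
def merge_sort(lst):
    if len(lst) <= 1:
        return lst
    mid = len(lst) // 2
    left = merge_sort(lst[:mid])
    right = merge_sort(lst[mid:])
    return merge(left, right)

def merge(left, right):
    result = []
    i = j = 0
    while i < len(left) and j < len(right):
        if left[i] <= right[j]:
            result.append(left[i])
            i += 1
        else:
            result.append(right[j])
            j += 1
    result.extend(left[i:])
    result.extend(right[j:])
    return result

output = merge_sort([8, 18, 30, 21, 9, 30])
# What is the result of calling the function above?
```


merge_sort([8, 18, 30, 21, 9, 30])
Split into [8, 18, 30] and [21, 9, 30]
Left sorted: [8, 18, 30]
Right sorted: [9, 21, 30]
Merge [8, 18, 30] and [9, 21, 30]
= [8, 9, 18, 21, 30, 30]


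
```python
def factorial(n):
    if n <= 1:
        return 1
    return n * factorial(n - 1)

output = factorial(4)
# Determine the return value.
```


factorial(4)
= 4 * factorial(3)
= 4 * 3 * factorial(2)
= 4 * 3 * 2 * factorial(1)
= 4 * 3 * 2 * 1
= 24


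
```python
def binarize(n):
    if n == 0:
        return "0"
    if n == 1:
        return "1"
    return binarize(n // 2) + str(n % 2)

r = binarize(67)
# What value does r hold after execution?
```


binarize(67)
= binarize(33) + "1"
= binarize(16) + "1" + "1"
= binarize(8) + "0" + "1" + "1"
= binarize(4) + "0" + "0" + "1" + "1"
= binarize(2) + "0" + "0" + "0" + "1" + "1"
= binarize(1) + "0" + "0" + "0" + "0" + "1" + "1"
= "1" + "0" + "0" + "0" + "0" + "1" + "1"
= "1000011"


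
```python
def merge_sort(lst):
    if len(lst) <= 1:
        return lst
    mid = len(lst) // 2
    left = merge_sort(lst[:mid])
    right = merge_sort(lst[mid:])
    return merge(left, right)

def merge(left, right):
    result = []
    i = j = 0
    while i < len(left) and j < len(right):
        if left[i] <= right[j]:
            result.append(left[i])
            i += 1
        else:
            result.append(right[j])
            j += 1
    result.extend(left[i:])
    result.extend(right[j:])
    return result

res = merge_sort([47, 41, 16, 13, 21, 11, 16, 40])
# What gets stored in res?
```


merge_sort([47, 41, 16, 13, 21, 11, 16, 40])
Split into [47, 41, 16, 13] and [21, 11, 16, 40]
Left sorted: [13, 16, 41, 47]
Right sorted: [11, 16, 21, 40]
Merge [13, 16, 41, 47] and [11, 16, 21, 40]
= [11, 13, 16, 16, 21, 40, 41, 47]


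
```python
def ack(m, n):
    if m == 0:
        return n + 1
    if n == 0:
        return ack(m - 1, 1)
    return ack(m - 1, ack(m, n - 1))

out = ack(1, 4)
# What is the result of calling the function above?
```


ack(1, 4)
= ack(0, ack(1, 3))
First compute ack(1, 3) = 5
= ack(0, 5)
= 6


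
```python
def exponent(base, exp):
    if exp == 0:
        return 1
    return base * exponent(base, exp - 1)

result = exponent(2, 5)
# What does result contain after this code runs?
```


exponent(2, 5)
= 2 * exponent(2, 4)
= 2 * 2 * exponent(2, 3)
= 2 * 2 * 2 * exponent(2, 2)
= 2 * 2 * 2 * 2 * exponent(2, 1)
= 2 * 2 * 2 * 2 * 2 * exponent(2, 0)
= 2 * 2 * 2 * 2 * 2 * 1
= 32


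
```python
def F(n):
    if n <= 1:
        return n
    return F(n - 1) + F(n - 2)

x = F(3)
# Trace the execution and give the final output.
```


F(3)
= F(2) + F(1)
Computing bottom-up: F(0)=0, F(1)=1, F(2)=1, F(3)=2
= 2


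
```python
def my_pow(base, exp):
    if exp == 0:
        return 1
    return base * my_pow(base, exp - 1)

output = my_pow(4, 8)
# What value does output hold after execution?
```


my_pow(4, 8)
= 4 * my_pow(4, 7)
= 4 * 4 * my_pow(4, 6)
= 4 * 4 * 4 * my_pow(4, 5)
= 4 * 4 * 4 * 4 * my_pow(4, 4)
= 4 * 4 * 4 * 4 * 4 * my_pow(4, 3)
= 4 * 4 * 4 * 4 * 4 * 4 * my_pow(4, 2)
= 4 * 4 * 4 * 4 * 4 * 4 * 4 * my_pow(4, 1)
= 4 * 4 * 4 * 4 * 4 * 4 * 4 * 4 * my_pow(4, 0)
= 4 * 4 * 4 * 4 * 4 * 4 * 4 * 4 * 1
= 65536


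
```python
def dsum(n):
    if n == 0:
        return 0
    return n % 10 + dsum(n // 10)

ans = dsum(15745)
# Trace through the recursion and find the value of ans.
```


dsum(15745)
= 5 + dsum(1574)
= 5 + 4 + dsum(157)
= 5 + 4 + 7 + dsum(15)
= 5 + 4 + 7 + 5 + dsum(1)
= 5 + 4 + 7 + 5 + 1 + dsum(0)
= 5 + 4 + 7 + 5 + 1 + 0
= 22


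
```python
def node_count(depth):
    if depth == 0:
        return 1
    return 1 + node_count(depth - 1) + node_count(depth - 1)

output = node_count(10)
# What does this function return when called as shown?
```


node_count(10)
= 1 + node_count(9) + node_count(9)
= 1 + 2 * node_count(9)
node_count(k) = 2^(k+1) - 1
node_count(0) = 1
node_count(1) = 3
node_count(2) = 7
node_count(3) = 15
node_count(4) = 31
node_count(10) = 2^11 - 1 = 2047


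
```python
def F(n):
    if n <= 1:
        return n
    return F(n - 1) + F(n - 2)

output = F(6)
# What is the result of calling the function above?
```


F(6)
= F(5) + F(4)
= (F(4) + F(3)) + F(4)
Computing bottom-up: F(0)=0, F(1)=1, F(2)=1, F(3)=2, F(4)=3, F(5)=5, F(6)=8
= 8


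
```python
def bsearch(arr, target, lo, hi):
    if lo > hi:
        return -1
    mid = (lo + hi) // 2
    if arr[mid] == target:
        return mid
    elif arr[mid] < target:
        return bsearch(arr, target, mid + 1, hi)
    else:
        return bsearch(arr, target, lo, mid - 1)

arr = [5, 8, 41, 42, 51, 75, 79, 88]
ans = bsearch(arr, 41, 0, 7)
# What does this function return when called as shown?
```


bsearch(arr, 41, 0, 7)
lo=0, hi=7, mid=3, arr[mid]=42
42 > 41, search left half
lo=0, hi=2, mid=1, arr[mid]=8
8 < 41, search right half
lo=2, hi=2, mid=2, arr[mid]=41
arr[2] == 41, found at index 2
= 2


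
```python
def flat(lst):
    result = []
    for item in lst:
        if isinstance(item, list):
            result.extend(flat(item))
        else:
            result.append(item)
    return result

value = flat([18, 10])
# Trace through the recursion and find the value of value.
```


flat([18, 10])
Processing each element:
  18 is not a list -> append 18
  10 is not a list -> append 10
= [18, 10]


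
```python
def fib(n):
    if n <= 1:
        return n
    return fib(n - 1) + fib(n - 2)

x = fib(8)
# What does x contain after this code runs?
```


fib(8)
= fib(7) + fib(6)
= (fib(6) + fib(5)) + fib(6)
Computing bottom-up: fib(0)=0, fib(1)=1, fib(2)=1, fib(3)=2, fib(4)=3, fib(5)=5, fib(6)=8, fib(7)=13, fib(8)=21
= 21


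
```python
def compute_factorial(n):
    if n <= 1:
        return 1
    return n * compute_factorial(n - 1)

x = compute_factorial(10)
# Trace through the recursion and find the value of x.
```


compute_factorial(10)
= 10 * compute_factorial(9)
= 10 * 9 * compute_factorial(8)
= 10 * 9 * 8 * compute_factorial(7)
= 10 * 9 * 8 * 7 * compute_factorial(6)
= 10 * 9 * 8 * 7 * 6 * compute_factorial(5)
= 10 * 9 * 8 * 7 * 6 * 5 * compute_factorial(4)
= 10 * 9 * 8 * 7 * 6 * 5 * 4 * compute_factorial(3)
= 10 * 9 * 8 * 7 * 6 * 5 * 4 * 3 * compute_factorial(2)
= 10 * 9 * 8 * 7 * 6 * 5 * 4 * 3 * 2 * compute_factorial(1)
= 10 * 9 * 8 * 7 * 6 * 5 * 4 * 3 * 2 * 1
= 3628800


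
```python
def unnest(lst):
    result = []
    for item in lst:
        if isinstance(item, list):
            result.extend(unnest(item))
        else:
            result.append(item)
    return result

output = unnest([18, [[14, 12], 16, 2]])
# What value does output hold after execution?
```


unnest([18, [[14, 12], 16, 2]])
Processing each element:
  18 is not a list -> append 18
  [[14, 12], 16, 2] is a list -> unnest recursively -> [14, 12, 16, 2]
= [18, 14, 12, 16, 2]


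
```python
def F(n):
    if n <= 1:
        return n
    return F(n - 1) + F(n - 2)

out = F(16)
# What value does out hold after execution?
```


F(16)
= F(15) + F(14)
= (F(14) + F(13)) + F(14)
Computing bottom-up: F(0)=0, F(1)=1, F(2)=1, F(3)=2, F(4)=3, F(5)=5, F(6)=8, F(7)=13, F(8)=21, F(9)=34, F(10)=55, F(11)=89, F(12)=144, F(13)=233, F(14)=377, F(15)=610, F(16)=987
= 987


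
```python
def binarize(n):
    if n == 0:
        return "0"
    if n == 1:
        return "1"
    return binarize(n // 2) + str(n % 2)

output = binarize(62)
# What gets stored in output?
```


binarize(62)
= binarize(31) + "0"
= binarize(15) + "1" + "0"
= binarize(7) + "1" + "1" + "0"
= binarize(3) + "1" + "1" + "1" + "0"
= binarize(1) + "1" + "1" + "1" + "1" + "0"
= "1" + "1" + "1" + "1" + "1" + "0"
= "111110"


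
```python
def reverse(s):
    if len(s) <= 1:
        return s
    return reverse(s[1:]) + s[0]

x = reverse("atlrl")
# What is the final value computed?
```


reverse("atlrl")
= reverse("tlrl") + "a"
= reverse("lrl") + "t" + "a"
= reverse("rl") + "l" + "t" + "a"
= reverse("l") + "r" + "l" + "t" + "a"
= "l" + "r" + "l" + "t" + "a"
= "lrlta"


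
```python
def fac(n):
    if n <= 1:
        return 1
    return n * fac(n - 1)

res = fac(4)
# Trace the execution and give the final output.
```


fac(4)
= 4 * fac(3)
= 4 * 3 * fac(2)
= 4 * 3 * 2 * fac(1)
= 4 * 3 * 2 * 1
= 24


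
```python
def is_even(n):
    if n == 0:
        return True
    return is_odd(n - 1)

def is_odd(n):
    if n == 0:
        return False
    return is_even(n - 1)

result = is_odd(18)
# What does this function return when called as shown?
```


is_odd(18)
= is_even(17)
= is_odd(16)
= is_even(15)
= is_odd(14)
= is_even(13)
= is_odd(12)
= is_even(11)
= is_odd(10)
= is_even(9)
= is_odd(8)
= is_even(7)
= is_odd(6)
= is_even(5)
= is_odd(4)
= is_even(3)
= is_odd(2)
= is_even(1)
= is_odd(0)
n == 0: return False
= False


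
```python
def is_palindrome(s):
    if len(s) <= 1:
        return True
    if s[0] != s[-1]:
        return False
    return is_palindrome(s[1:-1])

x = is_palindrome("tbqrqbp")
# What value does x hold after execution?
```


is_palindrome("tbqrqbp")
"tbqrqbp": s[0]='t' != s[-1]='p' -> False
= False


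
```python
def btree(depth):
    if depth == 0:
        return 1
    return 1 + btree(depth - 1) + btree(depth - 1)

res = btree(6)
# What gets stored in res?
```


btree(6)
= 1 + btree(5) + btree(5)
= 1 + 2 * btree(5)
btree(k) = 2^(k+1) - 1
btree(0) = 1
btree(1) = 3
btree(2) = 7
btree(3) = 15
btree(4) = 31
btree(6) = 2^7 - 1 = 127


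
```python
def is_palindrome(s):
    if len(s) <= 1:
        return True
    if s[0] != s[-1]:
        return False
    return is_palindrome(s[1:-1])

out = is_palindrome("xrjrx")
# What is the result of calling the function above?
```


is_palindrome("xrjrx")
"xrjrx": s[0]='x' == s[-1]='x' -> is_palindrome("rjr")
"rjr": s[0]='r' == s[-1]='r' -> is_palindrome("j")
"j": len <= 1 -> True
= True


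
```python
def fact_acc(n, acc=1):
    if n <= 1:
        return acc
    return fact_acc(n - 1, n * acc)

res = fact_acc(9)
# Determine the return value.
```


fact_acc(9, 1)
= fact_acc(8, 9 * 1) = fact_acc(8, 9)
= fact_acc(7, 8 * 9) = fact_acc(7, 72)
= fact_acc(6, 7 * 72) = fact_acc(6, 504)
= fact_acc(5, 6 * 504) = fact_acc(5, 3024)
= fact_acc(4, 5 * 3024) = fact_acc(4, 15120)
= fact_acc(3, 4 * 15120) = fact_acc(3, 60480)
= fact_acc(2, 3 * 60480) = fact_acc(2, 181440)
= fact_acc(1, 2 * 181440) = fact_acc(1, 362880)
n <= 1, return acc = 362880


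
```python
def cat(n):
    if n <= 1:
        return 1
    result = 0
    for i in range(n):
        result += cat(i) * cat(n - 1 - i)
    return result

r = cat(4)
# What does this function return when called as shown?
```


cat(4)
= sum of cat(i) * cat(4-1-i) for i in 0..3
First compute sub-values bottom-up:
  cat(0) = 1, cat(1) = 1
  cat(2) = 1*1 + 1*1 = 2
  cat(3) = 1*2 + 1*1 + 2*1 = 5
Now cat(4):
  cat(0)*cat(3) = 1*5 = 5
  cat(1)*cat(2) = 1*2 = 2
  cat(2)*cat(1) = 2*1 = 2
  cat(3)*cat(0) = 5*1 = 5
= 5 + 2 + 2 + 5
= 14


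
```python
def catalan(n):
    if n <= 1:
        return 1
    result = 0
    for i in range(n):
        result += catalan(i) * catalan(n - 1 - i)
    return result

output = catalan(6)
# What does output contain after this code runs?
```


catalan(6)
= sum of catalan(i) * catalan(6-1-i) for i in 0..5
First compute sub-values bottom-up:
  catalan(0) = 1, catalan(1) = 1
  catalan(2) = 1*1 + 1*1 = 2
  catalan(3) = 1*2 + 1*1 + 2*1 = 5
  catalan(4) = 1*5 + 1*2 + 2*1 + 5*1 = 14
  catalan(5) = 1*14 + 1*5 + 2*2 + 5*1 + 14*1 = 42
Now catalan(6):
  catalan(0)*catalan(5) = 1*42 = 42
  catalan(1)*catalan(4) = 1*14 = 14
  catalan(2)*catalan(3) = 2*5 = 10
  catalan(3)*catalan(2) = 5*2 = 10
  catalan(4)*catalan(1) = 14*1 = 14
  catalan(5)*catalan(0) = 42*1 = 42
= 42 + 14 + 10 + 10 + 14 + 42
= 132


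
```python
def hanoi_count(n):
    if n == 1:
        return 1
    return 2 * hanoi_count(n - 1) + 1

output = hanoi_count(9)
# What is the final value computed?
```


hanoi_count(9)
= 2 * hanoi_count(8) + 1
= 2 * (2 * hanoi_count(7) + 1) + 1
= 2 * (2 * (2 * hanoi_count(6) + 1) + 1) + 1
= 2 * (2 * (2 * (2 * hanoi_count(5) + 1) + 1) + 1) + 1
= 2 * (2 * (2 * (2 * (2 * hanoi_count(4) + 1) + 1) + 1) + 1) + 1
= 2 * (2 * (2 * (2 * (2 * (2 * hanoi_count(3) + 1) + 1) + 1) + 1) + 1) + 1
= 2 * (2 * (2 * (2 * (2 * (2 * (2 * hanoi_count(2) + 1) + 1) + 1) + 1) + 1) + 1) + 1
= 2 * (2 * (2 * (2 * (2 * (2 * (2 * (2 * hanoi_count(1) + 1) + 1) + 1) + 1) + 1) + 1) + 1) + 1
Now compute bottom-up:
hanoi_count(1) = 1
hanoi_count(2) = 2 * 1 + 1 = 3
hanoi_count(3) = 2 * 3 + 1 = 7
hanoi_count(4) = 2 * 7 + 1 = 15
hanoi_count(5) = 2 * 15 + 1 = 31
hanoi_count(6) = 2 * 31 + 1 = 63
hanoi_count(7) = 2 * 63 + 1 = 127
hanoi_count(8) = 2 * 127 + 1 = 255
hanoi_count(9) = 2 * 255 + 1 = 511
= 511
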